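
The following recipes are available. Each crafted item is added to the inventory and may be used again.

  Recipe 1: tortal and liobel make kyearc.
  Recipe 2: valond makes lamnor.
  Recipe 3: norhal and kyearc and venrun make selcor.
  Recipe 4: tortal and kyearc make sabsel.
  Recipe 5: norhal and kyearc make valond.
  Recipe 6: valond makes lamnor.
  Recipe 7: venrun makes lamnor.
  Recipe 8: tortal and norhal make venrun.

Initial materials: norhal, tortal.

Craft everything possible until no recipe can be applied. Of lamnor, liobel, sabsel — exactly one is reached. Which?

lamnor

tortal and norhal → venrun (Recipe 8).
Using Recipe 7, venrun makes lamnor.
No rule produces liobel, and it is not given. sabsel would need tortal and kyearc (Recipe 4), but kyearc is never obtained.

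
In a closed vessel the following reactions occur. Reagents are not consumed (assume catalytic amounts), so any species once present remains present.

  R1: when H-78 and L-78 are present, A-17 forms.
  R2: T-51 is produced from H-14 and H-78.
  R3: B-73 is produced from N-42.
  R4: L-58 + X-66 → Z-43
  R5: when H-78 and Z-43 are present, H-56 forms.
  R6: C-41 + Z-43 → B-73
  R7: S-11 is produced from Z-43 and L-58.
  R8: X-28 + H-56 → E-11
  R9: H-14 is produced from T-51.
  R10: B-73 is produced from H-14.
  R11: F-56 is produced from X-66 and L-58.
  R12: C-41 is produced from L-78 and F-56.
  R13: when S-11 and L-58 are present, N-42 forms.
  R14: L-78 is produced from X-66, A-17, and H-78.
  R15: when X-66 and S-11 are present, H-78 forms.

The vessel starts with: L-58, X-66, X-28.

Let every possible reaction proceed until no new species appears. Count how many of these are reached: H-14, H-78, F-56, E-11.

L-58 and X-66 present → Z-43 forms (R4).
X-66 and L-58 present → F-56 forms (R11).
Z-43 and L-58 present → S-11 forms (R7).
X-66 and S-11 present → H-78 forms (R15).
H-78 and Z-43 present → H-56 forms (R5).
X-28 and H-56 present → E-11 forms (R8).
H-14 would need T-51 (R9), but T-51 never forms.
H-78: reached.
F-56: reached.
E-11: reached.
Reached: H-78, F-56, and E-11 — 3 of the 4.

3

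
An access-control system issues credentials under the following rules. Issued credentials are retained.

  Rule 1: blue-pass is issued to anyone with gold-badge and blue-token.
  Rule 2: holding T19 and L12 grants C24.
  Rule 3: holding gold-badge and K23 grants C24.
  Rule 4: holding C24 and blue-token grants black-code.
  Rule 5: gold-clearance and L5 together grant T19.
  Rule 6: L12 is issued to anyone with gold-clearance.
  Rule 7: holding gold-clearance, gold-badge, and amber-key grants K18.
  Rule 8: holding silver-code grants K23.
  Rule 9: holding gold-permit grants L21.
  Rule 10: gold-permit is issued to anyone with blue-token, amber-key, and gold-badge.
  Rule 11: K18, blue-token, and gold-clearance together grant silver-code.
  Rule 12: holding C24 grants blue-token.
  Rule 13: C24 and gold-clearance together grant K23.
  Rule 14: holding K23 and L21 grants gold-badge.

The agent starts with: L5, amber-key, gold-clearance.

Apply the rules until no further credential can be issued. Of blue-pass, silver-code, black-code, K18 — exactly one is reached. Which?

Holding gold-clearance and L5 grants T19 (Rule 5).
Holding gold-clearance grants L12 (Rule 6).
Holding T19 and L12 grants C24 (Rule 2).
Holding C24 grants blue-token (Rule 12).
Holding C24 and blue-token grants black-code (Rule 4).
silver-code would need K18, blue-token, and gold-clearance (Rule 11), but K18 is never granted. K18 would need gold-clearance, gold-badge, and amber-key (Rule 7), but gold-badge is never granted. blue-pass would need gold-badge and blue-token (Rule 1), but gold-badge is never granted.

black-code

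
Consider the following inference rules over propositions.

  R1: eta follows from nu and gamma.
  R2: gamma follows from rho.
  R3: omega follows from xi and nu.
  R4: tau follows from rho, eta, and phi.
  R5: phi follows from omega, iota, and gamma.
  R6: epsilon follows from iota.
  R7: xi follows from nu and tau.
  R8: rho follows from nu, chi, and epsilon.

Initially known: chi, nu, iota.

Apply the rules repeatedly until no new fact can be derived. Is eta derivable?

Yes

iota holds, so epsilon follows (R6).
From nu, chi, and epsilon, R8 gives rho.
From rho, R2 gives gamma.
nu and gamma hold, so eta follows (R1).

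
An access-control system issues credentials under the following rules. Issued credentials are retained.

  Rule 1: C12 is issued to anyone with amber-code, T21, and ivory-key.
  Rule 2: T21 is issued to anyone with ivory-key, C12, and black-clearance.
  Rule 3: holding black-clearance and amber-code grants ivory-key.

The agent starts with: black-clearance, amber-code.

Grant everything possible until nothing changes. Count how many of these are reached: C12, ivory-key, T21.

1

Holding black-clearance and amber-code grants ivory-key (Rule 3).
C12 would need amber-code, T21, and ivory-key (Rule 1), but T21 is never granted.
ivory-key: reached.
T21 would need ivory-key, C12, and black-clearance (Rule 2), but C12 is never granted.
Reached: ivory-key — 1 of the 3.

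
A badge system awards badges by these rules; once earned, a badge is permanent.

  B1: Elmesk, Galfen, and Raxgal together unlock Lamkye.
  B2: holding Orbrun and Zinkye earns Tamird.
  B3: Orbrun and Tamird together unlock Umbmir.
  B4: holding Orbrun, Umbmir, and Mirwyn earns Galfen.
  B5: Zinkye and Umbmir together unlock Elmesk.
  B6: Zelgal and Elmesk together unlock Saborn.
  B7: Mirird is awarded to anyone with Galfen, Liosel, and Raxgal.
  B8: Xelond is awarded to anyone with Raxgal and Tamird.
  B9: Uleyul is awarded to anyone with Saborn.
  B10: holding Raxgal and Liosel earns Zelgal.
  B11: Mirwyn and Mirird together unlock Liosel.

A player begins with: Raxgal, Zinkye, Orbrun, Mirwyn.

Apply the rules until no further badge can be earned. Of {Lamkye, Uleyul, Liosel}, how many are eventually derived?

1

With Orbrun and Zinkye, Tamird is earned (B2).
With Orbrun and Tamird, Umbmir is earned (B3).
With Orbrun, Umbmir, and Mirwyn, Galfen is earned (B4).
With Zinkye and Umbmir, Elmesk is earned (B5).
With Elmesk, Galfen, and Raxgal, Lamkye is earned (B1).
Lamkye: reached.
Uleyul would need Saborn (B9), but Saborn is never earned.
Liosel would need Mirwyn and Mirird (B11), but Mirird is never earned.
Reached: Lamkye — 1 of the 3.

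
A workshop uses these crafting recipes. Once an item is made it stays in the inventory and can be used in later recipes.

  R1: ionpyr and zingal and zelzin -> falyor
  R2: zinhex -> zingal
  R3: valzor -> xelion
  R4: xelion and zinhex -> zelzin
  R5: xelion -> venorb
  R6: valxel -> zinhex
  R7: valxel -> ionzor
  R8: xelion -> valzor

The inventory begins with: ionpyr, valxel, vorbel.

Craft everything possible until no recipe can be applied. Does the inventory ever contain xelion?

xelion would need valzor (R3), but valzor is never obtained.

No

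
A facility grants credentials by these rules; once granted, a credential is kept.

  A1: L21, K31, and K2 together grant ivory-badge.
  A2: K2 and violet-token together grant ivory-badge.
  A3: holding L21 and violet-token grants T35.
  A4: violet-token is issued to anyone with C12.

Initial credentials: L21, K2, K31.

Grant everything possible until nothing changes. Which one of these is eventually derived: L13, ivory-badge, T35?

ivory-badge

Holding L21, K31, and K2 grants ivory-badge (A1).
T35 would need L21 and violet-token (A3), but violet-token is never granted. No rule produces L13, and it is not given.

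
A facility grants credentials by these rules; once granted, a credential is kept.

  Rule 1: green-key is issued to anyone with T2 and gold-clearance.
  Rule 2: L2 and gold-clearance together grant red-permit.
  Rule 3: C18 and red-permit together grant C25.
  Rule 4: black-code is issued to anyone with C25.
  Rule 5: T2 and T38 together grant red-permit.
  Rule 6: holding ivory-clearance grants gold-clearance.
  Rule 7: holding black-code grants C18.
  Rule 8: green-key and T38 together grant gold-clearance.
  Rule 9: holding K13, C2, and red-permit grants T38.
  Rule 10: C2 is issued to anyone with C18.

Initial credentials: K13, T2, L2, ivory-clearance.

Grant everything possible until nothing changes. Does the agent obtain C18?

C18 would need black-code (Rule 7), but black-code is never granted.

No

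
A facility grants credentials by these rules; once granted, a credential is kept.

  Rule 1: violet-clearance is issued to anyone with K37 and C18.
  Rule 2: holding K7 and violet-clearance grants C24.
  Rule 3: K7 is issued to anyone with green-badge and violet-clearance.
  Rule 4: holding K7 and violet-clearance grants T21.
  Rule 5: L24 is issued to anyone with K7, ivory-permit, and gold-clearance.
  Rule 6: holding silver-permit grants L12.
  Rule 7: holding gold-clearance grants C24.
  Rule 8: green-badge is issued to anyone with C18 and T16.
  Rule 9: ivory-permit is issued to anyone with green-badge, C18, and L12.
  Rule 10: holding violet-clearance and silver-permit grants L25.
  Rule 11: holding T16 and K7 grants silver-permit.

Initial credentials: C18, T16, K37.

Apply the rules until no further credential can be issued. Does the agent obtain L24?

L24 would need K7, ivory-permit, and gold-clearance (Rule 5), but gold-clearance is never granted.

No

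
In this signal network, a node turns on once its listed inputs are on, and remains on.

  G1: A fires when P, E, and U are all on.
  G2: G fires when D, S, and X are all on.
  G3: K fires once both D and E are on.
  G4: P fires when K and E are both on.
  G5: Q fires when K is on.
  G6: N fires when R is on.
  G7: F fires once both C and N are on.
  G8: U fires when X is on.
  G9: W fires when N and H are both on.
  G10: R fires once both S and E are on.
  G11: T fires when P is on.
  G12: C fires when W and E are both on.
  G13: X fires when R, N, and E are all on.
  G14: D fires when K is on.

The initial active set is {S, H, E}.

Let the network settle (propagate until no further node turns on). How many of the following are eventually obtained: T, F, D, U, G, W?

3

S and E are on, so R fires (G10).
G6: R on → N on.
G13: R, N, and E on → X on.
N and H are on, so W fires (G9).
X is on, so U fires (G8).
G12: W and E on → C on.
C and N are on, so F fires (G7).
T would need P (G11), but P never turns on.
F: reached.
D would need K (G14), but K never turns on.
U: reached.
G would need D, S, and X (G2), but D never turns on.
W: reached.
Reached: F, U, and W — 3 of the 6.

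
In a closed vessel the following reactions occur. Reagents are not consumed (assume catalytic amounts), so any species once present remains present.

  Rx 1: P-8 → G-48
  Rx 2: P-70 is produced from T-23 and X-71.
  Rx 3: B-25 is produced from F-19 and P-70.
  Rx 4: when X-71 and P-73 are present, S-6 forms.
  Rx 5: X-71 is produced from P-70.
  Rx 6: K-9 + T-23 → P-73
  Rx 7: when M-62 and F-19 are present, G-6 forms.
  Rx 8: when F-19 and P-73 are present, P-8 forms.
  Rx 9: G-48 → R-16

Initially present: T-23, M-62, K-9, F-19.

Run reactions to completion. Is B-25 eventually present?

B-25 would need F-19 and P-70 (Rx 3), but P-70 never forms.

No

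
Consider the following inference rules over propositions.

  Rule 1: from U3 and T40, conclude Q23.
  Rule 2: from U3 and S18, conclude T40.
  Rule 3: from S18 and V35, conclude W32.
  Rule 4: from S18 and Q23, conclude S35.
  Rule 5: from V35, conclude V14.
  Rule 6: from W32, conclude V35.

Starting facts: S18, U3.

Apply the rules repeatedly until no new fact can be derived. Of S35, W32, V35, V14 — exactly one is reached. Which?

S35

U3 and S18 hold, so T40 follows (Rule 2).
U3 and T40 hold, so Q23 follows (Rule 1).
From S18 and Q23, Rule 4 gives S35.
V35 would need W32 (Rule 6), but W32 is never established. W32 would need S18 and V35 (Rule 3), but V35 is never established. V14 would need V35 (Rule 5), but V35 is never established.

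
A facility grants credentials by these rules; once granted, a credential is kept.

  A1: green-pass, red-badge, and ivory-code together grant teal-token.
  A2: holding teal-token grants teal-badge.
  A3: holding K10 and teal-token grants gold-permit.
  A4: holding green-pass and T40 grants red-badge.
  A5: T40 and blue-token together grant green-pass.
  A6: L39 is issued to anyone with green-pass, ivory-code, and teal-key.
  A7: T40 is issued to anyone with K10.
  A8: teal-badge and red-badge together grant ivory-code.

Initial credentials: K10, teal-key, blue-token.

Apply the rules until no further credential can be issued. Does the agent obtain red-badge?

Holding K10 grants T40 (A7).
Holding T40 and blue-token grants green-pass (A5).
Holding green-pass and T40 grants red-badge (A4).

Yes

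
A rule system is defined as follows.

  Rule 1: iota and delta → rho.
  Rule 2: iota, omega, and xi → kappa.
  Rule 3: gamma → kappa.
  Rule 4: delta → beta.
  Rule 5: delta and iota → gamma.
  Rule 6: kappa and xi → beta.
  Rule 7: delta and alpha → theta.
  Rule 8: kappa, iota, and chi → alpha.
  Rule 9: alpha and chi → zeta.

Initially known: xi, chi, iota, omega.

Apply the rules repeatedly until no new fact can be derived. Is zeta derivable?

iota, omega, and xi hold, so kappa follows (Rule 2).
kappa, iota, and chi hold, so alpha follows (Rule 8).
alpha and chi hold, so zeta follows (Rule 9).

Yes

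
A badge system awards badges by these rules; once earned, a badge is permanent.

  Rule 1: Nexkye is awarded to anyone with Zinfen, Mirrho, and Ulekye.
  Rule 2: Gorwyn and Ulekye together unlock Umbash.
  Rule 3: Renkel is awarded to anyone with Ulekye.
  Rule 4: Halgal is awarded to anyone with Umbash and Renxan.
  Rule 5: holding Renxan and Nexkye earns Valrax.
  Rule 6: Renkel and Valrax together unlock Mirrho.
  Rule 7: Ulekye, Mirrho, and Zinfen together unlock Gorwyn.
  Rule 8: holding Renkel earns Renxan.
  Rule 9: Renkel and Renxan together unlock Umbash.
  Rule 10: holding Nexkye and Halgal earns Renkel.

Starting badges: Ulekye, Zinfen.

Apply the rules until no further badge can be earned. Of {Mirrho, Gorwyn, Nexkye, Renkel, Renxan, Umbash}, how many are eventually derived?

3

With Ulekye, Renkel is earned (Rule 3).
With Renkel, Renxan is earned (Rule 8).
With Renkel and Renxan, Umbash is earned (Rule 9).
Mirrho would need Renkel and Valrax (Rule 6), but Valrax is never earned.
Gorwyn would need Ulekye, Mirrho, and Zinfen (Rule 7), but Mirrho is never earned.
Nexkye would need Zinfen, Mirrho, and Ulekye (Rule 1), but Mirrho is never earned.
Renkel: reached.
Renxan: reached.
Umbash: reached.
Reached: Renkel, Renxan, and Umbash — 3 of the 6.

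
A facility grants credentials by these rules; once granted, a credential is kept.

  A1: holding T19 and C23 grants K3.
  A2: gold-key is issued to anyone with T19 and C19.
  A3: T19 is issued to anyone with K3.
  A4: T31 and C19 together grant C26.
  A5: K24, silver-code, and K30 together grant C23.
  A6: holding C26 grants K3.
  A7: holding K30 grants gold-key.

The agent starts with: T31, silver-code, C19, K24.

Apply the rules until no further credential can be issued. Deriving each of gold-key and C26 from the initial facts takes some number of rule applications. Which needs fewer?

C26: Holding T31 and C19 grants C26 (A4). [1 rule application]
gold-key: Holding T31 and C19 grants C26 (A4). Holding C26 grants K3 (A6). Holding K3 grants T19 (A3). Holding T19 and C19 grants gold-key (A2). [4 rule applications]
C26 needs fewer.

C26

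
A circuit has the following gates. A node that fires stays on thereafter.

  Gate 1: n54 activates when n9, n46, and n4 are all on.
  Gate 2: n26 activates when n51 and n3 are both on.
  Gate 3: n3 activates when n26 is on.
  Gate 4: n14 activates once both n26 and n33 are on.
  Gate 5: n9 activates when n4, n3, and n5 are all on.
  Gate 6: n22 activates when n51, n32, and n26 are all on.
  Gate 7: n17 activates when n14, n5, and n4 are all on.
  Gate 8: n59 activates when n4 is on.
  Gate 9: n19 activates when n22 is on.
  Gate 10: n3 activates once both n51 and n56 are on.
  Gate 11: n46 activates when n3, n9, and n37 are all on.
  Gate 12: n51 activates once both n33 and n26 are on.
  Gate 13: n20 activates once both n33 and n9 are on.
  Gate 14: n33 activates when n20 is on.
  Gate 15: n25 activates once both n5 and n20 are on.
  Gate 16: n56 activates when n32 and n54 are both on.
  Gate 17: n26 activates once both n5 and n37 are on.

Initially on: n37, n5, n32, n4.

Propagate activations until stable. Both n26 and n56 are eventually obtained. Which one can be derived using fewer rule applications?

n26: Gate 17: n5 and n37 on → n26 on. [1 rule application]
n56: Gate 17: n5 and n37 on → n26 on. Gate 3: n26 on → n3 on. n4, n3, and n5 are on, so n9 activates (Gate 5). Gate 11: n3, n9, and n37 on → n46 on. Gate 1: n9, n46, and n4 on → n54 on. n32 and n54 are on, so n56 activates (Gate 16). [6 rule applications]
n26 needs fewer.

n26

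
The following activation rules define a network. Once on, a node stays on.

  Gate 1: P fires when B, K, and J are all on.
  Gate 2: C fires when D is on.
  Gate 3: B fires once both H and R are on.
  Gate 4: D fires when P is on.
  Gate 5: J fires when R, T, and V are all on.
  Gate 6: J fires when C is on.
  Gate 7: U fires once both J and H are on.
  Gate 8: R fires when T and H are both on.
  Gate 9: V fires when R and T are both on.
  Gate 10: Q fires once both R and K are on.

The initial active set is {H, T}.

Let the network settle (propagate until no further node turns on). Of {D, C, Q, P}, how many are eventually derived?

D would need P (Gate 4), but P never turns on.
C would need D (Gate 2), but D never turns on.
Q would need R and K (Gate 10), but K never turns on.
P would need B, K, and J (Gate 1), but K never turns on.
None of the 4 are reached.

0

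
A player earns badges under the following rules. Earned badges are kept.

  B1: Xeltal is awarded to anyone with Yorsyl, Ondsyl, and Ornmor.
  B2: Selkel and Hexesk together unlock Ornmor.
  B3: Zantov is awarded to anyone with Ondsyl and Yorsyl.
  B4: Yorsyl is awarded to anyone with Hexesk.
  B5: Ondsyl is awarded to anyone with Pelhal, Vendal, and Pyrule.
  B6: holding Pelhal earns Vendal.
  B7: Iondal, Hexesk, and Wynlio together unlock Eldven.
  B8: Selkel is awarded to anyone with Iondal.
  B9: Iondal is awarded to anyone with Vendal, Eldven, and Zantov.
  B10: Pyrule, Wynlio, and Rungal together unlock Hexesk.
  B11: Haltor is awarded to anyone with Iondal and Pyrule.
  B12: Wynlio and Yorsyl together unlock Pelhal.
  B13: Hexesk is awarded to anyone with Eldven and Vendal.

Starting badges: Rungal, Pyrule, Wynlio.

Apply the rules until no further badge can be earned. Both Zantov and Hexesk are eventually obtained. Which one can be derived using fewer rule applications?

Hexesk: With Pyrule, Wynlio, and Rungal, Hexesk is earned (B10). [1 rule application]
Zantov: With Pyrule, Wynlio, and Rungal, Hexesk is earned (B10). With Hexesk, Yorsyl is earned (B4). With Wynlio and Yorsyl, Pelhal is earned (B12). With Pelhal, Vendal is earned (B6). With Pelhal, Vendal, and Pyrule, Ondsyl is earned (B5). With Ondsyl and Yorsyl, Zantov is earned (B3). [6 rule applications]
Hexesk needs fewer.

Hexesk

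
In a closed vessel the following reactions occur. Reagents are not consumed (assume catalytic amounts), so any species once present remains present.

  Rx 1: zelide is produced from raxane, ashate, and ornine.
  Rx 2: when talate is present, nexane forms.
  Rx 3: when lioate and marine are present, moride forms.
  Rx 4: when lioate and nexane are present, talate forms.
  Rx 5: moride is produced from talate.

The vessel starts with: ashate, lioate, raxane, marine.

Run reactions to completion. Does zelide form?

No

zelide would need raxane, ashate, and ornine (Rx 1), but ornine never forms.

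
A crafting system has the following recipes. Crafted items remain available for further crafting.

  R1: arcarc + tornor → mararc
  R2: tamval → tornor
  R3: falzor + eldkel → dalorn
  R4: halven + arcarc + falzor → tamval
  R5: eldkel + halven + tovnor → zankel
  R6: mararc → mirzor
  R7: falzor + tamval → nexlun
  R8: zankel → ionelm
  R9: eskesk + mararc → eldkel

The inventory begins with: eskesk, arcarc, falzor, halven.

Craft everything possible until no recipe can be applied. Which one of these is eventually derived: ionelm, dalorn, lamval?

dalorn

halven + arcarc + falzor → tamval (R4).
tamval → tornor (R2).
Using R1, arcarc and tornor make mararc.
Using R9, eskesk and mararc make eldkel.
Using R3, falzor and eldkel make dalorn.
No rule produces lamval, and it is not given. ionelm would need zankel (R8), but zankel is never obtained.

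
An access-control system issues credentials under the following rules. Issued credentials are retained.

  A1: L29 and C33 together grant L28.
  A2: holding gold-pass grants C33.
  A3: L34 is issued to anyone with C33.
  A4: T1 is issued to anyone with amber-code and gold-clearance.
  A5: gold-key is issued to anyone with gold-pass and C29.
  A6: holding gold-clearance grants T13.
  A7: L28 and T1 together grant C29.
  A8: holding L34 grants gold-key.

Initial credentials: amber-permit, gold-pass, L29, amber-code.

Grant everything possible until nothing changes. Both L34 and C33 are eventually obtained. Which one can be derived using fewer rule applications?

C33

C33: Holding gold-pass grants C33 (A2). [1 rule application]
L34: Holding gold-pass grants C33 (A2). Holding C33 grants L34 (A3). [2 rule applications]
C33 needs fewer.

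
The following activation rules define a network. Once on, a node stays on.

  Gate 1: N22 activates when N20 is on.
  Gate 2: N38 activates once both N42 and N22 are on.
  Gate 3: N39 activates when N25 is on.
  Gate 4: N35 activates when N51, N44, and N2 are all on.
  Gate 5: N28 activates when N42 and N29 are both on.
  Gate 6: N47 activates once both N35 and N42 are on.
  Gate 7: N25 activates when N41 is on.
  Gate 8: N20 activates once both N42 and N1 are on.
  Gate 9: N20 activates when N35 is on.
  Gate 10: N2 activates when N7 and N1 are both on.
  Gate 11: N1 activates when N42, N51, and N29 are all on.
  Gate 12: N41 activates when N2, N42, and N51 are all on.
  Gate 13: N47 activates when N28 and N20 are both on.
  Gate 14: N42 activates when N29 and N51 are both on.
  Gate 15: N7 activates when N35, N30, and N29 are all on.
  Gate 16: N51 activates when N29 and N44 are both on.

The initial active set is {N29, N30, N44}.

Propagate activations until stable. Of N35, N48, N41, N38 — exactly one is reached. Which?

N38

Gate 16: N29 and N44 on → N51 on.
N29 and N51 are on, so N42 activates (Gate 14).
Gate 11: N42, N51, and N29 on → N1 on.
N42 and N1 are on, so N20 activates (Gate 8).
N20 is on, so N22 activates (Gate 1).
Gate 2: N42 and N22 on → N38 on.
N35 would need N51, N44, and N2 (Gate 4), but N2 never turns on. No rule produces N48, and it is not given. N41 would need N2, N42, and N51 (Gate 12), but N2 never turns on.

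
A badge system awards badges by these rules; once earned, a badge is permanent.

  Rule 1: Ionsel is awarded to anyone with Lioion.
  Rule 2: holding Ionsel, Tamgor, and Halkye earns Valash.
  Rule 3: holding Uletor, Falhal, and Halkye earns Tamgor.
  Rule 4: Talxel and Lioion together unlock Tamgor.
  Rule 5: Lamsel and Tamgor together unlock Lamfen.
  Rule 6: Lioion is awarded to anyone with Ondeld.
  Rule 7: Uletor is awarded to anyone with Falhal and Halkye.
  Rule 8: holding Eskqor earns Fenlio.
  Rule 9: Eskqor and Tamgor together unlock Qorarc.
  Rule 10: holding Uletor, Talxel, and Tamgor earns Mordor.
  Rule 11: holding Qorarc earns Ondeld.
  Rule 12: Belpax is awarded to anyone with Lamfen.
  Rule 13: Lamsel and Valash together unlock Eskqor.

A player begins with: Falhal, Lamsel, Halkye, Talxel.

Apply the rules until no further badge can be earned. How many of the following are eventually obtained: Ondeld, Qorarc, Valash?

Ondeld would need Qorarc (Rule 11), but Qorarc is never earned.
Qorarc would need Eskqor and Tamgor (Rule 9), but Eskqor is never earned.
Valash would need Ionsel, Tamgor, and Halkye (Rule 2), but Ionsel is never earned.
None of the 3 are reached.

0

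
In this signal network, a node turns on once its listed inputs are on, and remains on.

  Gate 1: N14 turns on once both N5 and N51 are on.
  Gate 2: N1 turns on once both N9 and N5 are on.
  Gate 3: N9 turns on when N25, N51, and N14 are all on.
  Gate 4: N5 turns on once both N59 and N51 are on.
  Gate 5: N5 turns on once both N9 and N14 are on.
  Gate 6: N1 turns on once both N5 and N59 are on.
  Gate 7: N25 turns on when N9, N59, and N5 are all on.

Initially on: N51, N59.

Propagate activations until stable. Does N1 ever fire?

N59 and N51 are on, so N5 turns on (Gate 4).
N5 and N59 are on, so N1 turns on (Gate 6).

Yes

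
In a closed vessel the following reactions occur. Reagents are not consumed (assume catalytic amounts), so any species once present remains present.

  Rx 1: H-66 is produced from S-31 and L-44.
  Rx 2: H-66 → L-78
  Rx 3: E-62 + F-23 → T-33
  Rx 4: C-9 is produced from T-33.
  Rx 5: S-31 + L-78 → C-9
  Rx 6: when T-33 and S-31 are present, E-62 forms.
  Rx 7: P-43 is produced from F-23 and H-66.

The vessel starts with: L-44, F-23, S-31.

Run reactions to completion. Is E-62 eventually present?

E-62 would need T-33 and S-31 (Rx 6), but T-33 never forms.

No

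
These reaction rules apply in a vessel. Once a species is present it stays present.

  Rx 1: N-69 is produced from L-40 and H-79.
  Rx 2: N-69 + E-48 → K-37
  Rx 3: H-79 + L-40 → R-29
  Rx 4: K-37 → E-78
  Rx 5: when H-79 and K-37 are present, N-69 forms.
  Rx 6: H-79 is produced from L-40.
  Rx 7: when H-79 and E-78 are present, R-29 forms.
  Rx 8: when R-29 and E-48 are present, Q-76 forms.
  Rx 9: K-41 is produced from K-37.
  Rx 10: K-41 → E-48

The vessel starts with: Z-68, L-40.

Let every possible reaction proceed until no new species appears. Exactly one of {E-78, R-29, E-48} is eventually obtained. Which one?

R-29

L-40 present → H-79 forms (Rx 6).
H-79 and L-40 present → R-29 forms (Rx 3).
E-48 would need K-41 (Rx 10), but K-41 never forms. E-78 would need K-37 (Rx 4), but K-37 never forms.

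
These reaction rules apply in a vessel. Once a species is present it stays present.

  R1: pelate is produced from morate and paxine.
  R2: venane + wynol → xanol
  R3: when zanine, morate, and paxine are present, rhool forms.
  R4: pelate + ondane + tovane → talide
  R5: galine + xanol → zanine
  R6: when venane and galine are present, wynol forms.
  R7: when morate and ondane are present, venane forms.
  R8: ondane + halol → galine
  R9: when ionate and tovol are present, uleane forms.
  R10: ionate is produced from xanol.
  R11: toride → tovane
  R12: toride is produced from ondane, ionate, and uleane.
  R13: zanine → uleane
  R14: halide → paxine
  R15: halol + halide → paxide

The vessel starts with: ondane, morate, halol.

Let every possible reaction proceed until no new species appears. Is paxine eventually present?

No

paxine would need halide (R14), but halide never forms.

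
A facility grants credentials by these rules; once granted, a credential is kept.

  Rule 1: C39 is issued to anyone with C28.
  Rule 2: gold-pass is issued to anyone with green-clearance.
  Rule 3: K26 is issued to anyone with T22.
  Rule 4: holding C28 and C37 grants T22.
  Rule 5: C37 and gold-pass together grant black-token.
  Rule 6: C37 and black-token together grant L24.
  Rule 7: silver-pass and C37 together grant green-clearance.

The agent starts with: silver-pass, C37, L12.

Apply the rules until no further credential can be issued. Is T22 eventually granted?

T22 would need C28 and C37 (Rule 4), but C28 is never granted.

No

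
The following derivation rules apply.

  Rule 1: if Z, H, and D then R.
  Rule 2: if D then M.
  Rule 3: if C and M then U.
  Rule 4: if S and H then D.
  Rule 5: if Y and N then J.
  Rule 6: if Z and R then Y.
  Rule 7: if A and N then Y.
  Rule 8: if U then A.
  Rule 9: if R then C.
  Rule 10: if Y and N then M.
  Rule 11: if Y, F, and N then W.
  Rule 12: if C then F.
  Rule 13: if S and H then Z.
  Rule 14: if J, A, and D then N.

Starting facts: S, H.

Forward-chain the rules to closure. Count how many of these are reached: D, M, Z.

3

S and H hold, so D follows (Rule 4).
From S and H, Rule 13 gives Z.
From D, Rule 2 gives M.
D: reached.
M: reached.
Z: reached.
All 3 are reached.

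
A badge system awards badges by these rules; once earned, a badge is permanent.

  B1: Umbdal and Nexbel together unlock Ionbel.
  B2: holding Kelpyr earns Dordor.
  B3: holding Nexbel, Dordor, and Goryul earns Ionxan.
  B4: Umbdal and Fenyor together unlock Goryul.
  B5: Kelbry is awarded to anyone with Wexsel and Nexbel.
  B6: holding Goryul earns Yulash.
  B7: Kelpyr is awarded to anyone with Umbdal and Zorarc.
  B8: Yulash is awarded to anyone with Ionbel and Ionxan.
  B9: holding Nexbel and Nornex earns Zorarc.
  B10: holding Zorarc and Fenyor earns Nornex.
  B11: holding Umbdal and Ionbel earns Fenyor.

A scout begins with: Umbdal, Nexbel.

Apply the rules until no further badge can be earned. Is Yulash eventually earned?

Yes

With Umbdal and Nexbel, Ionbel is earned (B1).
With Umbdal and Ionbel, Fenyor is earned (B11).
With Umbdal and Fenyor, Goryul is earned (B4).
With Goryul, Yulash is earned (B6).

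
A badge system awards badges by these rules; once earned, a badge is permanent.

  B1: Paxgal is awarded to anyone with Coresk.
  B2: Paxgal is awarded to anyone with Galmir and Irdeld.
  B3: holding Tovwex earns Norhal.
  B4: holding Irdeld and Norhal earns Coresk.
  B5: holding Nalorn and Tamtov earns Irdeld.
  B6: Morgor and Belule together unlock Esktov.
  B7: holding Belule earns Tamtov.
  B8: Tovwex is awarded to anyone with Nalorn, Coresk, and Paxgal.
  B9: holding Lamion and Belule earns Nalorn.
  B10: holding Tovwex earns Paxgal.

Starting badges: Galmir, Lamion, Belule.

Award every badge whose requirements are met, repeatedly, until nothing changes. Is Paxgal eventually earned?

With Lamion and Belule, Nalorn is earned (B9).
With Belule, Tamtov is earned (B7).
With Nalorn and Tamtov, Irdeld is earned (B5).
With Galmir and Irdeld, Paxgal is earned (B2).

Yes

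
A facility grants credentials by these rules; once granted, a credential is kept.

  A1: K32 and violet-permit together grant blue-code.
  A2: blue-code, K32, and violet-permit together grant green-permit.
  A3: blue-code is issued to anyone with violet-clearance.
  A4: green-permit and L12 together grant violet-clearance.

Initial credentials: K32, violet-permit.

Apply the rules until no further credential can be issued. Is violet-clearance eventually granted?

No

violet-clearance would need green-permit and L12 (A4), but L12 is never granted.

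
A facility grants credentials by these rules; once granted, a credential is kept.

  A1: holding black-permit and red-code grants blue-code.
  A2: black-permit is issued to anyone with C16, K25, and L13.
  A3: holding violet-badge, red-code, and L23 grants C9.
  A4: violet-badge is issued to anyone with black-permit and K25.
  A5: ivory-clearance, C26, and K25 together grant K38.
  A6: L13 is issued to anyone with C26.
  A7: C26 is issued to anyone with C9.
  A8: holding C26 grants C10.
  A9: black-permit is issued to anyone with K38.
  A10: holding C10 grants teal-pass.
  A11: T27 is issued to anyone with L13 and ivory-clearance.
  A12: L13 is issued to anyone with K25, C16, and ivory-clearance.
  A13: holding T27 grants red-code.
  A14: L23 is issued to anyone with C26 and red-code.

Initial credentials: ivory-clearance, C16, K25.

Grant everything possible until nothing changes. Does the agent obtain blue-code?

Yes

Holding K25, C16, and ivory-clearance grants L13 (A12).
Holding C16, K25, and L13 grants black-permit (A2).
Holding L13 and ivory-clearance grants T27 (A11).
Holding T27 grants red-code (A13).
Holding black-permit and red-code grants blue-code (A1).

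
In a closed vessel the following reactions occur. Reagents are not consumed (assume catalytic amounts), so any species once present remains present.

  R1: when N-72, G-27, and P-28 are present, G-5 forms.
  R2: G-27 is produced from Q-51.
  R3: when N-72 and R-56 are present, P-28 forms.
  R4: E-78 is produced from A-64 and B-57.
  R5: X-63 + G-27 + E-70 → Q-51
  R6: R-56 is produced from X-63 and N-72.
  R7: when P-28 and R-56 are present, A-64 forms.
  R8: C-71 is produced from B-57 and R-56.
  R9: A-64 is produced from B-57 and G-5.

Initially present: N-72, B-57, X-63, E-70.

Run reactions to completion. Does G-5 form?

No

G-5 would need N-72, G-27, and P-28 (R1), but G-27 never forms.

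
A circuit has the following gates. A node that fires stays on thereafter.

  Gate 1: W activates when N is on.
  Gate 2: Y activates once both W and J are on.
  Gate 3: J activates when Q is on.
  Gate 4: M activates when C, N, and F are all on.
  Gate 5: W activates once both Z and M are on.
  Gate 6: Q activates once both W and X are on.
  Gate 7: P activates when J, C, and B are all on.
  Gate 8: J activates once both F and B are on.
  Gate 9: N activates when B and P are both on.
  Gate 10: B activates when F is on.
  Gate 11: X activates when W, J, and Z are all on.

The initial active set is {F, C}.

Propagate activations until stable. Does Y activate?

Yes

Gate 10: F on → B on.
F and B are on, so J activates (Gate 8).
J, C, and B are on, so P activates (Gate 7).
B and P are on, so N activates (Gate 9).
N is on, so W activates (Gate 1).
Gate 2: W and J on → Y on.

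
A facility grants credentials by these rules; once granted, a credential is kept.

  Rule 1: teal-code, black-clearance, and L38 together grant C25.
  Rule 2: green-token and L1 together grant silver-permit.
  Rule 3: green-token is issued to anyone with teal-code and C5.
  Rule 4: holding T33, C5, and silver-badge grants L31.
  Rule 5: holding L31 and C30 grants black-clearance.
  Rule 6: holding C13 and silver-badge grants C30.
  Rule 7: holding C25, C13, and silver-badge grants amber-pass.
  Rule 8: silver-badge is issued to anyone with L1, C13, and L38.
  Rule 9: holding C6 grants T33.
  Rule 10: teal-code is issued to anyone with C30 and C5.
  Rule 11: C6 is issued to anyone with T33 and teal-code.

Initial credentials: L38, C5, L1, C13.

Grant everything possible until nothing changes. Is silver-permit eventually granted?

Yes

Holding L1, C13, and L38 grants silver-badge (Rule 8).
Holding C13 and silver-badge grants C30 (Rule 6).
Holding C30 and C5 grants teal-code (Rule 10).
Holding teal-code and C5 grants green-token (Rule 3).
Holding green-token and L1 grants silver-permit (Rule 2).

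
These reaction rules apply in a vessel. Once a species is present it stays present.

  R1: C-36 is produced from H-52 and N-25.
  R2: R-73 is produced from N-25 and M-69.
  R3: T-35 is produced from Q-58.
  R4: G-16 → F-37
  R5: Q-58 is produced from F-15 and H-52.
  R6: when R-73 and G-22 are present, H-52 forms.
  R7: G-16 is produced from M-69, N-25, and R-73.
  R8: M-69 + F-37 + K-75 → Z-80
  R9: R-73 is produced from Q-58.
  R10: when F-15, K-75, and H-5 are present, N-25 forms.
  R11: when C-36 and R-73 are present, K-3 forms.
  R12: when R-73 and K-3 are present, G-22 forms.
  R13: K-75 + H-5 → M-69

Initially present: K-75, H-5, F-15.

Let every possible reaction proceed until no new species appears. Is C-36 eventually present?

C-36 would need H-52 and N-25 (R1), but H-52 never forms.

No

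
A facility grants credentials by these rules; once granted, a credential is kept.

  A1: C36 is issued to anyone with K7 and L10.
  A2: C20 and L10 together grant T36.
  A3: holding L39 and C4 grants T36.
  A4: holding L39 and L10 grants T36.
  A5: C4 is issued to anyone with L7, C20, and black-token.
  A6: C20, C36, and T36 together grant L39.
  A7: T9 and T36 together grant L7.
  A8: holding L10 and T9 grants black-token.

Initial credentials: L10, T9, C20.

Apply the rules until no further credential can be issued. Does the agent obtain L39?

No

L39 would need C20, C36, and T36 (A6), but C36 is never granted.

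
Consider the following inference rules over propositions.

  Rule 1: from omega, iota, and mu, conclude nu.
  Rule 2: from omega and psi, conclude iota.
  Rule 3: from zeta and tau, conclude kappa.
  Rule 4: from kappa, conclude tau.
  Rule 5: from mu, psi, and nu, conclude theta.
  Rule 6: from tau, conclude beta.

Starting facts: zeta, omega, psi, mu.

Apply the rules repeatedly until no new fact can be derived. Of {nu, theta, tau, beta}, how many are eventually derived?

2

omega and psi hold, so iota follows (Rule 2).
From omega, iota, and mu, Rule 1 gives nu.
From mu, psi, and nu, Rule 5 gives theta.
nu: reached.
theta: reached.
tau would need kappa (Rule 4), but kappa is never established.
beta would need tau (Rule 6), but tau is never established.
Reached: nu and theta — 2 of the 4.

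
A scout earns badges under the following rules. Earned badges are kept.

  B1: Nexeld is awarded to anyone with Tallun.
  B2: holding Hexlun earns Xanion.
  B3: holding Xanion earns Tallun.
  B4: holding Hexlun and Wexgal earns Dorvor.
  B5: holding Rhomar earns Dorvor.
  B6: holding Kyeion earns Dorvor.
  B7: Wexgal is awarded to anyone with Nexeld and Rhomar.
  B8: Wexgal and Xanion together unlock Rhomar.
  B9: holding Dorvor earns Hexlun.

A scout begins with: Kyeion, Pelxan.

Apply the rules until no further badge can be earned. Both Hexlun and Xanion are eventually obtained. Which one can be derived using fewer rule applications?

Hexlun

Hexlun: With Kyeion, Dorvor is earned (B6). With Dorvor, Hexlun is earned (B9). [2 rule applications]
Xanion: With Kyeion, Dorvor is earned (B6). With Dorvor, Hexlun is earned (B9). With Hexlun, Xanion is earned (B2). [3 rule applications]
Hexlun needs fewer.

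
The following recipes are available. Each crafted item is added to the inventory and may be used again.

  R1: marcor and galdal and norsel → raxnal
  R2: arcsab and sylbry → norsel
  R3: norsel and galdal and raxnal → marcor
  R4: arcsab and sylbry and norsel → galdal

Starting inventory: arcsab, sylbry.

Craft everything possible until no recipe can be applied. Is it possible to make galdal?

Using R2, arcsab and sylbry make norsel.
Using R4, arcsab, sylbry, and norsel make galdal.

Yes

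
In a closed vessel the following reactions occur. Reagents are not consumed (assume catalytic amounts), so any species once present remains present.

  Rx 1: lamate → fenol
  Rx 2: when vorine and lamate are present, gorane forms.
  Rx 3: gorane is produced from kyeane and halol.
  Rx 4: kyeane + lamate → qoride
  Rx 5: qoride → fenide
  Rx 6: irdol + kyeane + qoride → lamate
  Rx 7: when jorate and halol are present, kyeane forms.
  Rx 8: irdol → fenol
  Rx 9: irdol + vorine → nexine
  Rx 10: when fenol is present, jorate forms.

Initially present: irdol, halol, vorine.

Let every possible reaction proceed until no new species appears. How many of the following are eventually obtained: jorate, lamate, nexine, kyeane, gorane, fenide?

4

irdol and vorine present → nexine forms (Rx 9).
irdol present → fenol forms (Rx 8).
fenol present → jorate forms (Rx 10).
jorate and halol present → kyeane forms (Rx 7).
kyeane and halol present → gorane forms (Rx 3).
jorate: reached.
lamate would need irdol, kyeane, and qoride (Rx 6), but qoride never forms.
nexine: reached.
kyeane: reached.
gorane: reached.
fenide would need qoride (Rx 5), but qoride never forms.
Reached: jorate, nexine, kyeane, and gorane — 4 of the 6.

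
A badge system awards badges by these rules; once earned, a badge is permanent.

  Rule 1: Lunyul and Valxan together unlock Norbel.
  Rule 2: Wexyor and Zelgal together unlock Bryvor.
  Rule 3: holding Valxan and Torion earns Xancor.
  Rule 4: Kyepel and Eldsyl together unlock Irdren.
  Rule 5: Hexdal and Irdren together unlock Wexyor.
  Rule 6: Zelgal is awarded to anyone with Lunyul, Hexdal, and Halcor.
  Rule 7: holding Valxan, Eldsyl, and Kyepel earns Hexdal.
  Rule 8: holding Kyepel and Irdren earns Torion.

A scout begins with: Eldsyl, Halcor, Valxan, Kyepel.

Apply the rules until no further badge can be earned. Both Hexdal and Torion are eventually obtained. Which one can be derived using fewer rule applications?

Hexdal: With Valxan, Eldsyl, and Kyepel, Hexdal is earned (Rule 7). [1 rule application]
Torion: With Kyepel and Eldsyl, Irdren is earned (Rule 4). With Kyepel and Irdren, Torion is earned (Rule 8). [2 rule applications]
Hexdal needs fewer.

Hexdal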